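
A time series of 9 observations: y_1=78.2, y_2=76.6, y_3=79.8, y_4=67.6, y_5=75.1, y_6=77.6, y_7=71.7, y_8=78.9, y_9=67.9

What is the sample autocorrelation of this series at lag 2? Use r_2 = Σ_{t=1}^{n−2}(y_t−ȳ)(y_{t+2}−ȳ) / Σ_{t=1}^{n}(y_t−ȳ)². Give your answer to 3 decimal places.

0.100

Mean ȳ = (78.2 + 76.6 + 79.8 + 67.6 + 75.1 + 77.6 + 71.7 + 78.9 + 67.9)/9 = 74.8222
Σ(y_t−ȳ)(y_{t+2}−ȳ) = (16.8138) + (-12.8395) + (1.3827) + (-20.0617) + (-0.8673) + (11.3272) + (21.6127) = 17.3679
Denominator Σ(y_t−ȳ)² = 173.5956
r_2 = 17.3679 / 173.5956 = 0.100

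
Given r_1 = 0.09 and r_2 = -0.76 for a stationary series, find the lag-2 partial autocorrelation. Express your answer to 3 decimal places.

φ_{22} = (r_2 − r_1²) / (1 − r_1²)
r_1² = (0.09)² = 0.0081
Numerator = -0.76 − 0.0081 = -0.7681; denominator = 1 − 0.0081 = 0.9919
φ_{22} = -0.7681 / 0.9919 = -0.774

-0.774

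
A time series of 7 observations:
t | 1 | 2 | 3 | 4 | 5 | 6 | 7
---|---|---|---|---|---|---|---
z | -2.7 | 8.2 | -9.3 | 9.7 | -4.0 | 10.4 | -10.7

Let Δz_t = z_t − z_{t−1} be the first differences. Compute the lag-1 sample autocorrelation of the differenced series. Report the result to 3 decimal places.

First differences Δz: 10.9, -17.5, 19.0, -13.7, 14.4, -21.1
Mean of differences = -1.3333
Numerator Σ(Δz_t−Δz̄)(Δz_{t+1}−Δz̄) = -1283.5144
Denominator Σ(Δz_t−Δz̄)² = 1615.6533
r_1(Δz) = -1283.5144 / 1615.6533 = -0.794

-0.794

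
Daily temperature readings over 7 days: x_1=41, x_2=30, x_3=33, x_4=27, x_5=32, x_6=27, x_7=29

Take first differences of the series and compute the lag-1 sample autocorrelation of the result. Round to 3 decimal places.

-0.643

First differences Δx: -11, 3, -6, 5, -5, 2
Mean of differences = -2.0000
Numerator Σ(Δx_t−Δx̄)(Δx_{t+1}−Δx̄) = -126.0000
Denominator Σ(Δx_t−Δx̄)² = 196.0000
r_1(Δx) = -126.0000 / 196.0000 = -0.643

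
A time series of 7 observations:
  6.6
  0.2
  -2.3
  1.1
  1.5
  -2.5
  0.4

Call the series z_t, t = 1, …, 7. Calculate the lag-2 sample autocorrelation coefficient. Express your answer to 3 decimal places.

Mean z̄ = (6.6 + 0.2 − 2.3 + 1.1 + 1.5 − 2.5 + 0.4)/7 = 0.7143
Σ(z_t−z̄)(z_{t+2}−z̄) = (-17.7412) + (-0.1984) + (-2.3684) + (-1.2398) + (-0.2469) = -21.7947
Denominator Σ(z_t−z̄)² = 55.1886
r_2 = -21.7947 / 55.1886 = -0.395

-0.395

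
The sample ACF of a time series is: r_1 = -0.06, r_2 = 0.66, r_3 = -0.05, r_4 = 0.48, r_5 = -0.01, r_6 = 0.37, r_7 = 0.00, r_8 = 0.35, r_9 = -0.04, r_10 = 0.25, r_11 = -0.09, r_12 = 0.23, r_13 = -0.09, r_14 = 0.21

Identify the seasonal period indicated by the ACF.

The largest autocorrelation is r_2 = 0.66, with weaker echoes at lags 4 (0.48), 6 (0.37), 8 (0.35), 10 (0.25), 12 (0.23) and 14 (0.21); the remaining lags stay at or below 0.00.
The dominant spike at lag 2 indicates a seasonal period of 2.

2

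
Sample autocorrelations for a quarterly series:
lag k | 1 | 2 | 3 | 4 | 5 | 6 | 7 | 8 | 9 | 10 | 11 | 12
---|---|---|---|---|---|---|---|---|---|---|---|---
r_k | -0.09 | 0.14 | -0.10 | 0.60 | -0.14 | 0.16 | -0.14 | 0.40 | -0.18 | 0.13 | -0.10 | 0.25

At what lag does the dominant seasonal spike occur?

The largest autocorrelation is r_4 = 0.60, with weaker echoes at lags 8 (0.40) and 12 (0.25); the remaining lags stay at or below 0.16.
The dominant spike at lag 4 indicates a seasonal period of 4.

4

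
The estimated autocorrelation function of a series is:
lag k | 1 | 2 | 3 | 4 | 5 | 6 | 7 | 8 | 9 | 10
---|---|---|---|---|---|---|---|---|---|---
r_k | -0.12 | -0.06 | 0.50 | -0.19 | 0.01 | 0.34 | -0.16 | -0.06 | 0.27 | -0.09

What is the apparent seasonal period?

3

The largest autocorrelation is r_3 = 0.50, with weaker echoes at lags 6 (0.34) and 9 (0.27); the remaining lags stay at or below 0.01.
The dominant spike at lag 3 indicates a seasonal period of 3.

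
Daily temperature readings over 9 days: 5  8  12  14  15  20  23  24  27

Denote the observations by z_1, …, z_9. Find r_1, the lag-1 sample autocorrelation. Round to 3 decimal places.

Mean z̄ = (5 + 8 + 12 + 14 + 15 + 20 + 23 + 24 + 27)/9 = 16.4444
Numerator Σ_{t=1}^{8}(z_t−z̄)(z_{t+1}−z̄) = 296.0247
Denominator Σ(z_t−z̄)² = 454.2222
r_1 = 296.0247 / 454.2222 = 0.652

0.652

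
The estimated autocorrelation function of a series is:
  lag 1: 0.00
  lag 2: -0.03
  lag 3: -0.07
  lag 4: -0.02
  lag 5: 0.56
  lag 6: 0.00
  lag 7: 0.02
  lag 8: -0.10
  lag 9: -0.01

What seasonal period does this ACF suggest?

5

The largest autocorrelation is r_5 = 0.56; the remaining lags stay at or below 0.02.
The dominant spike at lag 5 indicates a seasonal period of 5.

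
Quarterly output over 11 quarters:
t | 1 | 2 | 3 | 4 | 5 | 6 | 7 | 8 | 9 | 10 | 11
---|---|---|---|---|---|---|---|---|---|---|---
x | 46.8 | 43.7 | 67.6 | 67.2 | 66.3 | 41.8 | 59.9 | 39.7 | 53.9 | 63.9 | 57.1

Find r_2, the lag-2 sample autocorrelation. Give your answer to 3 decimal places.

-0.130

Mean x̄ = (46.8 + 43.7 + 67.6 + 67.2 + 66.3 + 41.8 + 59.9 + 39.7 + 53.9 + 63.9 + 57.1)/11 = 55.2636
Numerator Σ_{t=1}^{9}(x_t−x̄)(x_{t+2}−x̄) = -149.5245
Denominator Σ(x_t−x̄)² = 1146.6255
r_2 = -149.5245 / 1146.6255 = -0.130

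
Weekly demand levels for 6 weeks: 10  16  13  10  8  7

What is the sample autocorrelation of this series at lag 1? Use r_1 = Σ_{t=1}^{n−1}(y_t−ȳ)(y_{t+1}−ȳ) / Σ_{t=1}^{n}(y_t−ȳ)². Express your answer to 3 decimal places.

Mean ȳ = (10 + 16 + 13 + 10 + 8 + 7)/6 = 10.6667
Σ(y_t−ȳ)(y_{t+1}−ȳ) = (-3.5556) + (12.4444) + (-1.5556) + (1.7778) + (9.7778) = 18.8889
Denominator Σ(y_t−ȳ)² = 55.3333
r_1 = 18.8889 / 55.3333 = 0.341

0.341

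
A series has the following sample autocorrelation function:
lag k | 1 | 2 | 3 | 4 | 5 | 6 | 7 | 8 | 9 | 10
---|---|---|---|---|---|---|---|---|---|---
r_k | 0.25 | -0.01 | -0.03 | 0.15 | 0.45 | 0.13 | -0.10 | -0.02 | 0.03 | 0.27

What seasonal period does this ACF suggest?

5

The largest autocorrelation is r_5 = 0.45, with a weaker echo at lag 10 (0.27); the remaining lags stay at or below 0.25.
The dominant spike at lag 5 indicates a seasonal period of 5.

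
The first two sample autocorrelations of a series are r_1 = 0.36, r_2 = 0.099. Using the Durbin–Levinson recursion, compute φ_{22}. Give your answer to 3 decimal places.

φ_{22} = (r_2 − r_1²) / (1 − r_1²)
r_1² = (0.36)² = 0.1296
Numerator = 0.099 − 0.1296 = -0.0306; denominator = 1 − 0.1296 = 0.8704
φ_{22} = -0.0306 / 0.8704 = -0.035

-0.035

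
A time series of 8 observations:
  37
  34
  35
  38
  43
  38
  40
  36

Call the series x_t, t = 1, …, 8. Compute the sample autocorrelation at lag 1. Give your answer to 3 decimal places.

Mean x̄ = (37 + 34 + 35 + 38 + 43 + 38 + 40 + 36)/8 = 37.6250
Σ(x_t−x̄)(x_{t+1}−x̄) = (2.2656) + (9.5156) + (-0.9844) + (2.0156) + (2.0156) + (0.8906) + (-3.8594) = 11.8594
Denominator Σ(x_t−x̄)² = 57.8750
r_1 = 11.8594 / 57.8750 = 0.205

0.205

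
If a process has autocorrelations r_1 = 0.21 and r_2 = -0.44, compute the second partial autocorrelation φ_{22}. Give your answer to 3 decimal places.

-0.506

φ_{22} = (r_2 − r_1²) / (1 − r_1²)
r_1² = (0.21)² = 0.0441
Numerator = -0.44 − 0.0441 = -0.4841; denominator = 1 − 0.0441 = 0.9559
φ_{22} = -0.4841 / 0.9559 = -0.506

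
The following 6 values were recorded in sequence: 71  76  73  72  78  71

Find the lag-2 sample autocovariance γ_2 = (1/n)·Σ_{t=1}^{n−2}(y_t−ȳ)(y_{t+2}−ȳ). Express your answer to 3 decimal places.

-0.167

Mean ȳ = (71 + 76 + 73 + 72 + 78 + 71)/6 = 73.5000
Deviations: -2.5000, 2.5000, -0.5000, -1.5000, 4.5000, -2.5000
Σ_{t=1}^{4}(y_t−ȳ)(y_{t+2}−ȳ) = -1.0000
γ_2 = -1.0000 / 6 = -0.167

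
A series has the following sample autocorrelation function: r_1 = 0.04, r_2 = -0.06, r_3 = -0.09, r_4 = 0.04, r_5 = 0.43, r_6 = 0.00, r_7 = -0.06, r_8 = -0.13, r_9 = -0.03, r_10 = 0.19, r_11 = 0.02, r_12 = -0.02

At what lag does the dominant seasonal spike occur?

5

The largest autocorrelation is r_5 = 0.43, with a weaker echo at lag 10 (0.19); the remaining lags stay at or below 0.04.
The dominant spike at lag 5 indicates a seasonal period of 5.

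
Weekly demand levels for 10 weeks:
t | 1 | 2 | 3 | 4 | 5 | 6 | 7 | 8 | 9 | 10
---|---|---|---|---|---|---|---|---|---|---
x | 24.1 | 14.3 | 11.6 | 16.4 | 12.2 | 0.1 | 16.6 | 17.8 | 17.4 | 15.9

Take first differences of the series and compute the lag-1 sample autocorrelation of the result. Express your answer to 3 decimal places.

First differences Δx: -9.8, -2.7, 4.8, -4.2, -12.1, 16.5, 1.2, -0.4, -1.5
Mean of differences = -0.9111
Numerator Σ(Δx_t−Δx̄)(Δx_{t+1}−Δx̄) = -133.5757
Denominator Σ(Δx_t−Δx̄)² = 559.0489
r_1(Δx) = -133.5757 / 559.0489 = -0.239

-0.239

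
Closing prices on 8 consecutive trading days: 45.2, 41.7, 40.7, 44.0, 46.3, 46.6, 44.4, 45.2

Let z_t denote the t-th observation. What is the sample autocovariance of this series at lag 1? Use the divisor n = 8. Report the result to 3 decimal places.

Mean z̄ = (45.2 + 41.7 + 40.7 + 44.0 + 46.3 + 46.6 + 44.4 + 45.2)/8 = 44.2625
Σ_{t=1}^{7}(z_t−z̄)(z_{t+1}−z̄) = 12.3398
γ_1 = 12.3398 / 8 = 1.542

1.542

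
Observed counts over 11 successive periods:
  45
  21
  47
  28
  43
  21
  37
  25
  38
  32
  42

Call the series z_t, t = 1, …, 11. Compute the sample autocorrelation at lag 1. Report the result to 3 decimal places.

Mean z̄ = (45 + 21 + 47 + 28 + 43 + 21 + 37 + 25 + 38 + 32 + 42)/11 = 34.4545
Numerator Σ_{t=1}^{10}(z_t−z̄)(z_{t+1}−z̄) = -680.8430
Denominator Σ(z_t−z̄)² = 916.7273
r_1 = -680.8430 / 916.7273 = -0.743

-0.743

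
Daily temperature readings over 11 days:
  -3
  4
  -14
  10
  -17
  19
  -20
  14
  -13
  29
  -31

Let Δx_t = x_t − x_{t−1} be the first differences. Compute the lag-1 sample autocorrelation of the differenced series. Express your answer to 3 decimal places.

-0.807

First differences Δx: 7, -18, 24, -27, 36, -39, 34, -27, 42, -60
Mean of differences = -2.8000
Numerator Σ(Δx_t−Δx̄)(Δx_{t+1}−Δx̄) = -9417.8400
Denominator Σ(Δx_t−Δx̄)² = 11665.6000
r_1(Δx) = -9417.8400 / 11665.6000 = -0.807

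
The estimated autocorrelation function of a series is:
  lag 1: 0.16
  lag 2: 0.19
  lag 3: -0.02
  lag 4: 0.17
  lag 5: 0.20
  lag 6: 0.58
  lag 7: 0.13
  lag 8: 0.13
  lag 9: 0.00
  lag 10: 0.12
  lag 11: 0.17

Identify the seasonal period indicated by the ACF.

The largest autocorrelation is r_6 = 0.58; the remaining lags stay at or below 0.20.
The dominant spike at lag 6 indicates a seasonal period of 6.

6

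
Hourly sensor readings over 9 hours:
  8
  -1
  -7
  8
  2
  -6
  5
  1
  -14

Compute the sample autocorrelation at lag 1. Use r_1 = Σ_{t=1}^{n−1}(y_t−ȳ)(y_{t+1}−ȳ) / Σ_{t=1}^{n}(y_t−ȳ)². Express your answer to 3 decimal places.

-0.208

Mean ȳ = (8 − 1 − 7 + 8 + 2 − 6 + 5 + 1 − 14)/9 = -0.4444
Numerator Σ_{t=1}^{8}(y_t−ȳ)(y_{t+1}−ȳ) = -91.3086
Denominator Σ(y_t−ȳ)² = 438.2222
r_1 = -91.3086 / 438.2222 = -0.208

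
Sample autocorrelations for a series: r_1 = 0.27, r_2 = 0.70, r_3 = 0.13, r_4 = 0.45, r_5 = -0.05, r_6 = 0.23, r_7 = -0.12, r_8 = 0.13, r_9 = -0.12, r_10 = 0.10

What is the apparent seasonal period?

The largest autocorrelation is r_2 = 0.70, with a weaker echo at lag 4 (0.45); the remaining lags stay at or below 0.27.
The dominant spike at lag 2 indicates a seasonal period of 2.

2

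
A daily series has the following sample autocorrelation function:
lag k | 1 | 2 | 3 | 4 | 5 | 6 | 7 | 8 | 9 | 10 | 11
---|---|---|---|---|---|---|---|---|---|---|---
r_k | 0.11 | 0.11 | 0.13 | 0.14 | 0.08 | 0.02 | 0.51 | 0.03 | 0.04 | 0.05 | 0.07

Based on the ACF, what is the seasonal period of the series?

7

The largest autocorrelation is r_7 = 0.51; the remaining lags stay at or below 0.14.
The dominant spike at lag 7 indicates a seasonal period of 7.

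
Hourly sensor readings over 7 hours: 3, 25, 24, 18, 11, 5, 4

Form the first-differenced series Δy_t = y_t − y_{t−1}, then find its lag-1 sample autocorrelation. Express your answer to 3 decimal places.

First differences Δy: 22, -1, -6, -7, -6, -1
Mean of differences = 0.1667
Numerator Σ(Δy_t−Δȳ)(Δy_{t+1}−Δȳ) = 77.3056
Denominator Σ(Δy_t−Δȳ)² = 606.8333
r_1(Δy) = 77.3056 / 606.8333 = 0.127

0.127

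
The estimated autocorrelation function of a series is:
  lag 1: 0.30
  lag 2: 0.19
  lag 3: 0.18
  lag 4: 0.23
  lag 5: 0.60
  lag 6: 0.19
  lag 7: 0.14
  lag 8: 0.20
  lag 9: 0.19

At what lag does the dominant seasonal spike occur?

5

The largest autocorrelation is r_5 = 0.60; the remaining lags stay at or below 0.30. The elevated value at lag 1 (0.30), dropping to 0.19 at lag 2, reflects decaying short-term dependence rather than seasonality.
The dominant spike at lag 5 indicates a seasonal period of 5.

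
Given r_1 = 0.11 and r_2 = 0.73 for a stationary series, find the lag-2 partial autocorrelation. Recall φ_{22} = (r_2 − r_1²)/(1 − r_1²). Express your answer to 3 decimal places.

0.727

φ_{22} = (r_2 − r_1²) / (1 − r_1²)
r_1² = (0.11)² = 0.0121
Numerator = 0.73 − 0.0121 = 0.7179; denominator = 1 − 0.0121 = 0.9879
φ_{22} = 0.7179 / 0.9879 = 0.727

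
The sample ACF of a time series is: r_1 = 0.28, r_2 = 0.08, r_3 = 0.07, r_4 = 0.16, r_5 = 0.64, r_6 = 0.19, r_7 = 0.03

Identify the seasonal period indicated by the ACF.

5

The largest autocorrelation is r_5 = 0.64; the remaining lags stay at or below 0.28. The elevated value at lag 1 (0.28), dropping to 0.08 at lag 2, reflects decaying short-term dependence rather than seasonality.
The dominant spike at lag 5 indicates a seasonal period of 5.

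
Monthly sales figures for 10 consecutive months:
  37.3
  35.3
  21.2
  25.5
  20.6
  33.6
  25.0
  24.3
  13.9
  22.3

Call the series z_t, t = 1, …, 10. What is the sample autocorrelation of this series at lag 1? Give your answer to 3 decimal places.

Mean z̄ = (37.3 + 35.3 + 21.2 + 25.5 + 20.6 + 33.6 + 25.0 + 24.3 + 13.9 + 22.3)/10 = 25.9000
Numerator Σ_{t=1}^{9}(z_t−z̄)(z_{t+1}−z̄) = 83.0800
Denominator Σ(z_t−z̄)² = 488.2800
r_1 = 83.0800 / 488.2800 = 0.170

0.170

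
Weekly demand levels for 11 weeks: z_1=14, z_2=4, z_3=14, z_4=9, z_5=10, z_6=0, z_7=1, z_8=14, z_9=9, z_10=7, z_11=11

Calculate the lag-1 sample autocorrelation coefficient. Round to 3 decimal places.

-0.153

Mean z̄ = (14 + 4 + 14 + 9 + 10 + 0 + 1 + 14 + 9 + 7 + 11)/11 = 8.4545
Numerator Σ_{t=1}^{10}(z_t−z̄)(z_{t+1}−z̄) = -38.3884
Denominator Σ(z_t−z̄)² = 250.7273
r_1 = -38.3884 / 250.7273 = -0.153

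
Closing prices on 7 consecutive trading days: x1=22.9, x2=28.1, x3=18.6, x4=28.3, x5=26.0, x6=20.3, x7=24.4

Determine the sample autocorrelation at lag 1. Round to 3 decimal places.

-0.602

Mean x̄ = (22.9 + 28.1 + 18.6 + 28.3 + 26.0 + 20.3 + 24.4)/7 = 24.0857
Numerator Σ_{t=1}^{6}(x_t−x̄)(x_{t+1}−x̄) = -50.2688
Denominator Σ(x_t−x̄)² = 83.4686
r_1 = -50.2688 / 83.4686 = -0.602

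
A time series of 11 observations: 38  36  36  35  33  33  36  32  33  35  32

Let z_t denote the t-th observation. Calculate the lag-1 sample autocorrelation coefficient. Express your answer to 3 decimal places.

Mean z̄ = (38 + 36 + 36 + 35 + 33 + 33 + 36 + 32 + 33 + 35 + 32)/11 = 34.4545
Numerator Σ_{t=1}^{10}(z_t−z̄)(z_{t+1}−z̄) = 5.4298
Denominator Σ(z_t−z̄)² = 38.7273
r_1 = 5.4298 / 38.7273 = 0.140

0.140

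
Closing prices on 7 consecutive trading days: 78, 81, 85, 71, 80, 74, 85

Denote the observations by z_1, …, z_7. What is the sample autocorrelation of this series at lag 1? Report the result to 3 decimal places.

-0.482

Mean z̄ = (78 + 81 + 85 + 71 + 80 + 74 + 85)/7 = 79.1429
Deviations from mean: -1.1429, 1.8571, 5.8571, -8.1429, 0.8571, -5.1429, 5.8571
Numerator Σ_{t=1}^{6}(z_t−z̄)(z_{t+1}−z̄) = -80.4490
Denominator Σ(z_t−z̄)² = 166.8571
r_1 = -80.4490 / 166.8571 = -0.482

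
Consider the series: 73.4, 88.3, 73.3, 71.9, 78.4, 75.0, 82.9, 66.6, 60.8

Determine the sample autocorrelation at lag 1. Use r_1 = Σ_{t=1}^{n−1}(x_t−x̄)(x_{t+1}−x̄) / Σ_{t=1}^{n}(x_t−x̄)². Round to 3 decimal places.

0.017

Mean x̄ = (73.4 + 88.3 + 73.3 + 71.9 + 78.4 + 75.0 + 82.9 + 66.6 + 60.8)/9 = 74.5111
Numerator Σ_{t=1}^{8}(x_t−x̄)(x_{t+1}−x̄) = 9.0943
Denominator Σ(x_t−x̄)² = 535.9689
r_1 = 9.0943 / 535.9689 = 0.017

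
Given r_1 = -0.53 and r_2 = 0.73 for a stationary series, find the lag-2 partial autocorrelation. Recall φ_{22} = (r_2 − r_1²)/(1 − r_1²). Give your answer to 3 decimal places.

0.625

φ_{22} = (r_2 − r_1²) / (1 − r_1²)
r_1² = (-0.53)² = 0.2809
Numerator = 0.73 − 0.2809 = 0.4491; denominator = 1 − 0.2809 = 0.7191
φ_{22} = 0.4491 / 0.7191 = 0.625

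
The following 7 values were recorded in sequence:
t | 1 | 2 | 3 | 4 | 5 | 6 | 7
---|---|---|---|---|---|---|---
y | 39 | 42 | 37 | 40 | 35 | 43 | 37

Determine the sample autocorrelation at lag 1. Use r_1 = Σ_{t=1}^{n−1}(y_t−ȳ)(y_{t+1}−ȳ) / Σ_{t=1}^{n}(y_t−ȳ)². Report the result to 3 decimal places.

Mean ȳ = (39 + 42 + 37 + 40 + 35 + 43 + 37)/7 = 39.0000
Σ(y_t−ȳ)(y_{t+1}−ȳ) = (0.0000) + (-6.0000) + (-2.0000) + (-4.0000) + (-16.0000) + (-8.0000) = -36.0000
Denominator Σ(y_t−ȳ)² = 50.0000
r_1 = -36.0000 / 50.0000 = -0.720

-0.720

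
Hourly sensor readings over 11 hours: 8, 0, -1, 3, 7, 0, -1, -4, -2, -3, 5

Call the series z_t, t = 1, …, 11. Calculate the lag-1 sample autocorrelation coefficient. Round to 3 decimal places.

Mean z̄ = (8 + 0 − 1 + 3 + 7 + 0 − 1 − 4 − 2 − 3 + 5)/11 = 1.0909
Numerator Σ_{t=1}^{10}(z_t−z̄)(z_{t+1}−z̄) = 20.9008
Denominator Σ(z_t−z̄)² = 164.9091
r_1 = 20.9008 / 164.9091 = 0.127

0.127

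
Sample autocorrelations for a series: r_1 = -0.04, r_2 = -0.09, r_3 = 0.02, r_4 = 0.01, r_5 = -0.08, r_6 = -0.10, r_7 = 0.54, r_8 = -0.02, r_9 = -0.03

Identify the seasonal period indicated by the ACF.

7

The largest autocorrelation is r_7 = 0.54; the remaining lags stay at or below 0.02.
The dominant spike at lag 7 indicates a seasonal period of 7.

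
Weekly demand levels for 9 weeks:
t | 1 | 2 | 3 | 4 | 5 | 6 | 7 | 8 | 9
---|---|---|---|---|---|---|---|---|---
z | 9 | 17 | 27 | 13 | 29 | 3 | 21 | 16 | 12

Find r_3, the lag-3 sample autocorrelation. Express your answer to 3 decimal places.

Mean z̄ = (9 + 17 + 27 + 13 + 29 + 3 + 21 + 16 + 12)/9 = 16.3333
Σ(z_t−z̄)(z_{t+3}−z̄) = (24.4444) + (8.4444) + (-142.2222) + (-15.5556) + (-4.2222) + (57.7778) = -71.3333
Denominator Σ(z_t−z̄)² = 558.0000
r_3 = -71.3333 / 558.0000 = -0.128

-0.128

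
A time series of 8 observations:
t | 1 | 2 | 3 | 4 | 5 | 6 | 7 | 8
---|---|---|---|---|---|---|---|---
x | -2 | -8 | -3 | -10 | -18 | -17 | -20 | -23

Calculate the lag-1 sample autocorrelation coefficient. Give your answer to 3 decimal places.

0.534

Mean x̄ = (-2 − 8 − 3 − 10 − 18 − 17 − 20 − 23)/8 = -12.6250
Deviations from mean: 10.6250, 4.6250, 9.6250, 2.6250, -5.3750, -4.3750, -7.3750, -10.3750
Σ(x_t−x̄)(x_{t+1}−x̄) = (49.1406) + (44.5156) + (25.2656) + (-14.1094) + (23.5156) + (32.2656) + (76.5156) = 237.1094
Denominator Σ(x_t−x̄)² = 443.8750
r_1 = 237.1094 / 443.8750 = 0.534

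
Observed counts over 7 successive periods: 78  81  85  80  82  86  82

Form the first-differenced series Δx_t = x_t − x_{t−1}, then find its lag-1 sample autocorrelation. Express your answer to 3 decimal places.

-0.357

First differences Δx: 3, 4, -5, 2, 4, -4
Mean of differences = 0.6667
Numerator Σ(Δx_t−Δx̄)(Δx_{t+1}−Δx̄) = -29.7778
Denominator Σ(Δx_t−Δx̄)² = 83.3333
r_1(Δx) = -29.7778 / 83.3333 = -0.357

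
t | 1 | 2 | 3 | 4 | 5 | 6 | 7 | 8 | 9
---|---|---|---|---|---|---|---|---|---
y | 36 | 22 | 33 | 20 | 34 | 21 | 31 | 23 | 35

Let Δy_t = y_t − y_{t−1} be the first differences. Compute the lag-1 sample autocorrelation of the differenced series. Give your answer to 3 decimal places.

First differences Δy: -14, 11, -13, 14, -13, 10, -8, 12
Mean of differences = -0.1250
Numerator Σ(Δy_t−Δȳ)(Δy_{t+1}−Δȳ) = -966.8906
Denominator Σ(Δy_t−Δȳ)² = 1158.8750
r_1(Δy) = -966.8906 / 1158.8750 = -0.834

-0.834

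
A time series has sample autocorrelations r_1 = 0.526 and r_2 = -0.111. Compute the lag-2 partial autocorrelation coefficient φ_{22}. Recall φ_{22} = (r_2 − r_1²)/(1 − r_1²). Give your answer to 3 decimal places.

-0.536

φ_{22} = (r_2 − r_1²) / (1 − r_1²)
r_1² = (0.526)² = 0.276676
Numerator = -0.111 − 0.2767 = -0.3877; denominator = 1 − 0.2767 = 0.7233
φ_{22} = -0.3877 / 0.7233 = -0.536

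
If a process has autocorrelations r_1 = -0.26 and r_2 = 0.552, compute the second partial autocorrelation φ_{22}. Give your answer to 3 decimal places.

0.520

φ_{22} = (r_2 − r_1²) / (1 − r_1²)
r_1² = (-0.26)² = 0.0676
Numerator = 0.552 − 0.0676 = 0.4844; denominator = 1 − 0.0676 = 0.9324
φ_{22} = 0.4844 / 0.9324 = 0.520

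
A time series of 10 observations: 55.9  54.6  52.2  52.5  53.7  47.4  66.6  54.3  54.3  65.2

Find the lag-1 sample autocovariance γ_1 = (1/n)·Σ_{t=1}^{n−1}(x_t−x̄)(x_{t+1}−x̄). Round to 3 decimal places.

Mean x̄ = (55.9 + 54.6 + 52.2 + 52.5 + 53.7 + 47.4 + 66.6 + 54.3 + 54.3 + 65.2)/10 = 55.6700
Σ_{t=1}^{9}(x_t−x̄)(x_{t+1}−x̄) = -79.5409
γ_1 = -79.5409 / 10 = -7.954

-7.954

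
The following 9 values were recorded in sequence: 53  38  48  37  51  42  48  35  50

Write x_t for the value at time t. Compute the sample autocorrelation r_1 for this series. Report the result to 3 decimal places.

Mean x̄ = (53 + 38 + 48 + 37 + 51 + 42 + 48 + 35 + 50)/9 = 44.6667
Numerator Σ_{t=1}^{8}(x_t−x̄)(x_{t+1}−x̄) = -261.4444
Denominator Σ(x_t−x̄)² = 364.0000
r_1 = -261.4444 / 364.0000 = -0.718

-0.718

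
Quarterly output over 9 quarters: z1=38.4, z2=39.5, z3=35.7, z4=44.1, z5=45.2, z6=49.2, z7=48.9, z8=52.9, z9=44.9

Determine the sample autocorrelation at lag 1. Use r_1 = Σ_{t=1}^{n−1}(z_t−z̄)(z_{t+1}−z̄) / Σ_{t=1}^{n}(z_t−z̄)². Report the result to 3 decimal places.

Mean z̄ = (38.4 + 39.5 + 35.7 + 44.1 + 45.2 + 49.2 + 48.9 + 52.9 + 44.9)/9 = 44.3111
Numerator Σ_{t=1}^{8}(z_t−z̄)(z_{t+1}−z̄) = 142.7499
Denominator Σ(z_t−z̄)² = 252.1489
r_1 = 142.7499 / 252.1489 = 0.566

0.566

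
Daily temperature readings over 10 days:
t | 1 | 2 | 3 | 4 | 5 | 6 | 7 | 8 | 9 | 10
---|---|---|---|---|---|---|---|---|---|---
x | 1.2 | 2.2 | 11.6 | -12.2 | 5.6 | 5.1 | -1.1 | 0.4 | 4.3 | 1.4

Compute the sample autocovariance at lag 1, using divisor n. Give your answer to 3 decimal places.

Mean x̄ = (1.2 + 2.2 + 11.6 − 12.2 + 5.6 + 5.1 − 1.1 + 0.4 + 4.3 + 1.4)/10 = 1.8500
Σ_{t=1}^{9}(x_t−x̄)(x_{t+1}−x̄) = -184.2675
γ_1 = -184.2675 / 10 = -18.427

-18.427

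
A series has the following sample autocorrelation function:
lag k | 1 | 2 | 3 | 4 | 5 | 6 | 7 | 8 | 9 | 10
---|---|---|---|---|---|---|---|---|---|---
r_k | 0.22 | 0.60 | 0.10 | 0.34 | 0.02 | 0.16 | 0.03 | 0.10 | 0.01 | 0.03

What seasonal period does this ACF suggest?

2

The largest autocorrelation is r_2 = 0.60, with a weaker echo at lag 4 (0.34); the remaining lags stay at or below 0.22.
The dominant spike at lag 2 indicates a seasonal period of 2.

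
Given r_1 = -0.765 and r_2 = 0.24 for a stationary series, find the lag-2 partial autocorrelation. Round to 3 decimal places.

φ_{22} = (r_2 − r_1²) / (1 − r_1²)
r_1² = (-0.765)² = 0.585225
Numerator = 0.24 − 0.5852 = -0.3452; denominator = 1 − 0.5852 = 0.4148
φ_{22} = -0.3452 / 0.4148 = -0.832

-0.832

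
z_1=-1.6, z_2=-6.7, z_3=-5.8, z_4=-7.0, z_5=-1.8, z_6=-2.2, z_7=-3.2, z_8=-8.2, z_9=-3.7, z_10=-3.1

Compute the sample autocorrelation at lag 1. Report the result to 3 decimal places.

Mean z̄ = (-1.6 − 6.7 − 5.8 − 7.0 − 1.8 − 2.2 − 3.2 − 8.2 − 3.7 − 3.1)/10 = -4.3300
Numerator Σ_{t=1}^{9}(z_t−z̄)(z_{t+1}−z̄) = -4.0569
Denominator Σ(z_t−z̄)² = 51.4610
r_1 = -4.0569 / 51.4610 = -0.079

-0.079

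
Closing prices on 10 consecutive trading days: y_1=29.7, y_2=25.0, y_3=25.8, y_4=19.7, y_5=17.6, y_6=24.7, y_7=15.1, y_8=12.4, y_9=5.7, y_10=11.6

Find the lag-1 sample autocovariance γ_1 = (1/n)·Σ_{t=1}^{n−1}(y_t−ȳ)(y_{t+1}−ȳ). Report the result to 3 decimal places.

28.882

Mean ȳ = (29.7 + 25.0 + 25.8 + 19.7 + 17.6 + 24.7 + 15.1 + 12.4 + 5.7 + 11.6)/10 = 18.7300
Σ_{t=1}^{9}(y_t−ȳ)(y_{t+1}−ȳ) = 288.8171
γ_1 = 288.8171 / 10 = 28.882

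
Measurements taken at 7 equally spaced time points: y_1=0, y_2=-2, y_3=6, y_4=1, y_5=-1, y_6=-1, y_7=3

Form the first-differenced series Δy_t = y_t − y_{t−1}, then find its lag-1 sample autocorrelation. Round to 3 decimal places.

-0.419

First differences Δy: -2, 8, -5, -2, 0, 4
Mean of differences = 0.5000
Numerator Σ(Δy_t−Δȳ)(Δy_{t+1}−Δȳ) = -46.7500
Denominator Σ(Δy_t−Δȳ)² = 111.5000
r_1(Δy) = -46.7500 / 111.5000 = -0.419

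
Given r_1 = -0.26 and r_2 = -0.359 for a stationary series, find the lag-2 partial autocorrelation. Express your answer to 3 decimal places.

φ_{22} = (r_2 − r_1²) / (1 − r_1²)
r_1² = (-0.26)² = 0.0676
Numerator = -0.359 − 0.0676 = -0.4266; denominator = 1 − 0.0676 = 0.9324
φ_{22} = -0.4266 / 0.9324 = -0.458

-0.458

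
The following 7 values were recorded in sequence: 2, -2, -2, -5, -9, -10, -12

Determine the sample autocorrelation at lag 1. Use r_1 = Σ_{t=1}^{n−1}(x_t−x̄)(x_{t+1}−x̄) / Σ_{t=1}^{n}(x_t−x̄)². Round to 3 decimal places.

Mean x̄ = (2 − 2 − 2 − 5 − 9 − 10 − 12)/7 = -5.4286
Deviations from mean: 7.4286, 3.4286, 3.4286, 0.4286, -3.5714, -4.5714, -6.5714
Numerator Σ_{t=1}^{6}(x_t−x̄)(x_{t+1}−x̄) = 83.5306
Denominator Σ(x_t−x̄)² = 155.7143
r_1 = 83.5306 / 155.7143 = 0.536

0.536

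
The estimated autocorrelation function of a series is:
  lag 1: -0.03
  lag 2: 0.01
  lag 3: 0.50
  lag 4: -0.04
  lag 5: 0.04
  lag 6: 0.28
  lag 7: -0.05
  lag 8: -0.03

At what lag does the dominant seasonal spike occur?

3

The largest autocorrelation is r_3 = 0.50, with a weaker echo at lag 6 (0.28); the remaining lags stay at or below 0.04.
The dominant spike at lag 3 indicates a seasonal period of 3.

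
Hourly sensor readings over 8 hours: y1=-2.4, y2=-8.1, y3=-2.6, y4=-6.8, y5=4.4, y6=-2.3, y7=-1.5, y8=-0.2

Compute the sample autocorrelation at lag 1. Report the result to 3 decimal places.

Mean ȳ = (-2.4 − 8.1 − 2.6 − 6.8 + 4.4 − 2.3 − 1.5 − 0.2)/8 = -2.4375
Deviations from mean: 0.0375, -5.6625, -0.1625, -4.3625, 6.8375, 0.1375, 0.9375, 2.2375
Numerator Σ_{t=1}^{7}(y_t−ȳ)(y_{t+1}−ȳ) = -25.2452
Denominator Σ(y_t−ȳ)² = 103.7788
r_1 = -25.2452 / 103.7788 = -0.243

-0.243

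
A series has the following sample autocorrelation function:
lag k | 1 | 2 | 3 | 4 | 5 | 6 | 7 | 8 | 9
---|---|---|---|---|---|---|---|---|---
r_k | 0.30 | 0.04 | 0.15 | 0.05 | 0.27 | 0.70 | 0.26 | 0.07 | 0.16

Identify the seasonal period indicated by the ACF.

The largest autocorrelation is r_6 = 0.70; the remaining lags stay at or below 0.30. The elevated value at lag 1 (0.30), dropping to 0.04 at lag 2, reflects decaying short-term dependence rather than seasonality.
The dominant spike at lag 6 indicates a seasonal period of 6.

6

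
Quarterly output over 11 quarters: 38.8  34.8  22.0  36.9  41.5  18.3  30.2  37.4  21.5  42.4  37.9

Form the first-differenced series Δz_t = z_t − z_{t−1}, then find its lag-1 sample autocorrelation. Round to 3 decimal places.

First differences Δz: -4.0, -12.8, 14.9, 4.6, -23.2, 11.9, 7.2, -15.9, 20.9, -4.5
Mean of differences = -0.0900
Numerator Σ(Δz_t−Δz̄)(Δz_{t+1}−Δz̄) = -908.2641
Denominator Σ(Δz_t−Δz̄)² = 1864.4890
r_1(Δz) = -908.2641 / 1864.4890 = -0.487

-0.487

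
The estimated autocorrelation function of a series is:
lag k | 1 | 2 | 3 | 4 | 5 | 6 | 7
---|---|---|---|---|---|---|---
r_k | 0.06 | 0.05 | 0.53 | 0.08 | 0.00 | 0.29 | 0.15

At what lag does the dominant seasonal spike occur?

The largest autocorrelation is r_3 = 0.53, with a weaker echo at lag 6 (0.29); the remaining lags stay at or below 0.15.
The dominant spike at lag 3 indicates a seasonal period of 3.

3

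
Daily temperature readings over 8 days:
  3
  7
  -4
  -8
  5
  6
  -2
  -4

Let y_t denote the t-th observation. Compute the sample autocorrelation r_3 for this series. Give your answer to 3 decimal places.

-0.075

Mean ȳ = (3 + 7 − 4 − 8 + 5 + 6 − 2 − 4)/8 = 0.3750
Deviations from mean: 2.6250, 6.6250, -4.3750, -8.3750, 4.6250, 5.6250, -2.3750, -4.3750
Σ(y_t−ȳ)(y_{t+3}−ȳ) = (-21.9844) + (30.6406) + (-24.6094) + (19.8906) + (-20.2344) = -16.2969
Denominator Σ(y_t−ȳ)² = 217.8750
r_3 = -16.2969 / 217.8750 = -0.075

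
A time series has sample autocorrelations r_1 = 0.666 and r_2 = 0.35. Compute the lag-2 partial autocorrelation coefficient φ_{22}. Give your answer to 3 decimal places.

-0.168

φ_{22} = (r_2 − r_1²) / (1 − r_1²)
r_1² = (0.666)² = 0.443556
Numerator = 0.35 − 0.4436 = -0.0936; denominator = 1 − 0.4436 = 0.5564
φ_{22} = -0.0936 / 0.5564 = -0.168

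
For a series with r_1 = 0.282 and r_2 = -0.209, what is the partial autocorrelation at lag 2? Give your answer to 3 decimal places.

-0.313

φ_{22} = (r_2 − r_1²) / (1 − r_1²)
r_1² = (0.282)² = 0.079524
Numerator = -0.209 − 0.0795 = -0.2885; denominator = 1 − 0.0795 = 0.9205
φ_{22} = -0.2885 / 0.9205 = -0.313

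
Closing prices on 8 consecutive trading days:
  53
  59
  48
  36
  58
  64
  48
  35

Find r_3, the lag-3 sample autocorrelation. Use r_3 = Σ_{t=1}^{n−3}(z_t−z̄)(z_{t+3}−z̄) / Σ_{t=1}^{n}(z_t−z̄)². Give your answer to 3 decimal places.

Mean z̄ = (53 + 59 + 48 + 36 + 58 + 64 + 48 + 35)/8 = 50.1250
Deviations from mean: 2.8750, 8.8750, -2.1250, -14.1250, 7.8750, 13.8750, -2.1250, -15.1250
Σ(z_t−z̄)(z_{t+3}−z̄) = (-40.6094) + (69.8906) + (-29.4844) + (30.0156) + (-119.1094) = -89.2969
Denominator Σ(z_t−z̄)² = 778.8750
r_3 = -89.2969 / 778.8750 = -0.115

-0.115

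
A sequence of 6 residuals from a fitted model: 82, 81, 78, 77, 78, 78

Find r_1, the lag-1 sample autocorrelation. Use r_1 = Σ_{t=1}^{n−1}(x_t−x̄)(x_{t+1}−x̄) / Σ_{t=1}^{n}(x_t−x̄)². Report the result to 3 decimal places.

Mean x̄ = (82 + 81 + 78 + 77 + 78 + 78)/6 = 79.0000
Σ(x_t−x̄)(x_{t+1}−x̄) = (6.0000) + (-2.0000) + (2.0000) + (2.0000) + (1.0000) = 9.0000
Denominator Σ(x_t−x̄)² = 20.0000
r_1 = 9.0000 / 20.0000 = 0.450

0.450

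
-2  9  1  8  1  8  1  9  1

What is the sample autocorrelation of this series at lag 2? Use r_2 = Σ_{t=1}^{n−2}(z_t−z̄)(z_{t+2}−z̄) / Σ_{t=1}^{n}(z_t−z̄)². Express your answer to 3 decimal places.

0.656

Mean z̄ = (-2 + 9 + 1 + 8 + 1 + 8 + 1 + 9 + 1)/9 = 4.0000
Σ(z_t−z̄)(z_{t+2}−z̄) = (18.0000) + (20.0000) + (9.0000) + (16.0000) + (9.0000) + (20.0000) + (9.0000) = 101.0000
Denominator Σ(z_t−z̄)² = 154.0000
r_2 = 101.0000 / 154.0000 = 0.656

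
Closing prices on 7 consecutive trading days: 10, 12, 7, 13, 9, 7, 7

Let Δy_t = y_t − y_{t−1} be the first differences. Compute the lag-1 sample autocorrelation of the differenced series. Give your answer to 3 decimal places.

-0.704

First differences Δy: 2, -5, 6, -4, -2, 0
Mean of differences = -0.5000
Numerator Σ(Δy_t−Δȳ)(Δy_{t+1}−Δȳ) = -58.7500
Denominator Σ(Δy_t−Δȳ)² = 83.5000
r_1(Δy) = -58.7500 / 83.5000 = -0.704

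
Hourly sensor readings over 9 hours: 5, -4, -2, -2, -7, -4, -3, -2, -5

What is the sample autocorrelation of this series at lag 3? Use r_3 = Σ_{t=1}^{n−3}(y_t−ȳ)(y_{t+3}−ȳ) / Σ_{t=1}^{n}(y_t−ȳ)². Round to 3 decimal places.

Mean ȳ = (5 − 4 − 2 − 2 − 7 − 4 − 3 − 2 − 5)/9 = -2.6667
Σ(y_t−ȳ)(y_{t+3}−ȳ) = (5.1111) + (5.7778) + (-0.8889) + (-0.2222) + (-2.8889) + (3.1111) = 10.0000
Denominator Σ(y_t−ȳ)² = 88.0000
r_3 = 10.0000 / 88.0000 = 0.114

0.114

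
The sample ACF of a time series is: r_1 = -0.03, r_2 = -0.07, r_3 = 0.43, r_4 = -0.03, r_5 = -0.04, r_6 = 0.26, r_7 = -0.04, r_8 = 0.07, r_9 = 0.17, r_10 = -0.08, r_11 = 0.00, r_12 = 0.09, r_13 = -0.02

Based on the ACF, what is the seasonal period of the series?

3

The largest autocorrelation is r_3 = 0.43, with weaker echoes at lags 6 (0.26) and 9 (0.17); the remaining lags stay at or below 0.09.
The dominant spike at lag 3 indicates a seasonal period of 3.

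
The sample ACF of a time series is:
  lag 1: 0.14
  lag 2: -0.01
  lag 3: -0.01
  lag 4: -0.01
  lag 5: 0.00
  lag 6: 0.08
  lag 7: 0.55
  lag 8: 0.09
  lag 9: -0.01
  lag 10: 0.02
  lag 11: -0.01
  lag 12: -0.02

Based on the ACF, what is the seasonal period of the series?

The largest autocorrelation is r_7 = 0.55; the remaining lags stay at or below 0.14.
The dominant spike at lag 7 indicates a seasonal period of 7.

7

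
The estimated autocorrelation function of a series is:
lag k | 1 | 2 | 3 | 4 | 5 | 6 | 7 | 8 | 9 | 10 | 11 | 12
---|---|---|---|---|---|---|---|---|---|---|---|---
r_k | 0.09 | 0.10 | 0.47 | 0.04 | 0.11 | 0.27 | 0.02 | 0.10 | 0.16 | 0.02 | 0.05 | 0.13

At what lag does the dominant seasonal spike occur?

3

The largest autocorrelation is r_3 = 0.47, with weaker echoes at lags 6 (0.27) and 9 (0.16); the remaining lags stay at or below 0.13.
The dominant spike at lag 3 indicates a seasonal period of 3.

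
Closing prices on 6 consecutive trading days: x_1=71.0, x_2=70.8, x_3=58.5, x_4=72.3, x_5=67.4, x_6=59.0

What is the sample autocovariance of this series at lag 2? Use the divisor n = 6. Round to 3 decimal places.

-10.293

Mean x̄ = (71.0 + 70.8 + 58.5 + 72.3 + 67.4 + 59.0)/6 = 66.5000
Σ_{t=1}^{4}(x_t−x̄)(x_{t+2}−x̄) = -61.7600
γ_2 = -61.7600 / 6 = -10.293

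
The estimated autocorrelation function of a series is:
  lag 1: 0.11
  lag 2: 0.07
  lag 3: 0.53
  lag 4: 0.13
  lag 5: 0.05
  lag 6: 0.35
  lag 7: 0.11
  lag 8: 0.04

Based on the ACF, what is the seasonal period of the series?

3

The largest autocorrelation is r_3 = 0.53, with a weaker echo at lag 6 (0.35); the remaining lags stay at or below 0.13.
The dominant spike at lag 3 indicates a seasonal period of 3.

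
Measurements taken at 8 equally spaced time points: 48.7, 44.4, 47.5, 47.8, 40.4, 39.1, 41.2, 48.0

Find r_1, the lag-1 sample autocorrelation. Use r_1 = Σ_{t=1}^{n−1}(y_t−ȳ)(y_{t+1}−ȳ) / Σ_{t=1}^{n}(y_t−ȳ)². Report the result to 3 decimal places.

Mean ȳ = (48.7 + 44.4 + 47.5 + 47.8 + 40.4 + 39.1 + 41.2 + 48.0)/8 = 44.6375
Σ(y_t−ȳ)(y_{t+1}−ȳ) = (-0.9648) + (-0.6798) + (9.0527) + (-13.4011) + (23.4652) + (19.0352) + (-11.5586) = 24.9486
Denominator Σ(y_t−ȳ)² = 106.4988
r_1 = 24.9486 / 106.4988 = 0.234

0.234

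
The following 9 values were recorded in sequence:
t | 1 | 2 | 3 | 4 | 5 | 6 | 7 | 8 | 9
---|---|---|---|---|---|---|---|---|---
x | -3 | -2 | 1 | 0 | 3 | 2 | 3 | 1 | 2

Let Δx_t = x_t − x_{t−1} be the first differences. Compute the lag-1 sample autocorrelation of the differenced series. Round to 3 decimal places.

First differences Δx: 1, 3, -1, 3, -1, 1, -2, 1
Mean of differences = 0.6250
Numerator Σ(Δx_t−Δx̄)(Δx_{t+1}−Δx̄) = -13.2656
Denominator Σ(Δx_t−Δx̄)² = 23.8750
r_1(Δx) = -13.2656 / 23.8750 = -0.556

-0.556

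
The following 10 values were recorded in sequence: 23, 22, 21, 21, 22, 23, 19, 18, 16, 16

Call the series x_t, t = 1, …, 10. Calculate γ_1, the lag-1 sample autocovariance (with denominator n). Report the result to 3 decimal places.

3.979

Mean x̄ = (23 + 22 + 21 + 21 + 22 + 23 + 19 + 18 + 16 + 16)/10 = 20.1000
Σ_{t=1}^{9}(x_t−x̄)(x_{t+1}−x̄) = 39.7900
γ_1 = 39.7900 / 10 = 3.979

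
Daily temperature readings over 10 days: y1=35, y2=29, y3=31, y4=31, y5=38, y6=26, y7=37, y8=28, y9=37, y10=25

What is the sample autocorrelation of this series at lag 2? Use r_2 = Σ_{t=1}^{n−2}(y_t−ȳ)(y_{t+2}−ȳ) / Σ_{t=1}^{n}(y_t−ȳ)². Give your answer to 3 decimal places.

0.517

Mean ȳ = (35 + 29 + 31 + 31 + 38 + 26 + 37 + 28 + 37 + 25)/10 = 31.7000
Numerator Σ_{t=1}^{8}(y_t−ȳ)(y_{t+2}−ȳ) = 106.5200
Denominator Σ(y_t−ȳ)² = 206.1000
r_2 = 106.5200 / 206.1000 = 0.517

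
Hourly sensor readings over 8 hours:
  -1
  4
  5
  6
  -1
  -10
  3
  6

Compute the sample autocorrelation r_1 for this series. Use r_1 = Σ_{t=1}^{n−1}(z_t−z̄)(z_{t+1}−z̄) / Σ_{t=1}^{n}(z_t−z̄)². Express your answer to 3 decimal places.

0.123

Mean z̄ = (-1 + 4 + 5 + 6 − 1 − 10 + 3 + 6)/8 = 1.5000
Numerator Σ_{t=1}^{7}(z_t−z̄)(z_{t+1}−z̄) = 25.2500
Denominator Σ(z_t−z̄)² = 206.0000
r_1 = 25.2500 / 206.0000 = 0.123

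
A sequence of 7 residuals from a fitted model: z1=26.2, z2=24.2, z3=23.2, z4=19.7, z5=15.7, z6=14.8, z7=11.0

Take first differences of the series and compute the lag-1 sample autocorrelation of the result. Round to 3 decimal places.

First differences Δz: -2.0, -1.0, -3.5, -4.0, -0.9, -3.8
Mean of differences = -2.5333
Numerator Σ(Δz_t−Δz̄)(Δz_{t+1}−Δz̄) = -3.7111
Denominator Σ(Δz_t−Δz̄)² = 9.9933
r_1(Δz) = -3.7111 / 9.9933 = -0.371

-0.371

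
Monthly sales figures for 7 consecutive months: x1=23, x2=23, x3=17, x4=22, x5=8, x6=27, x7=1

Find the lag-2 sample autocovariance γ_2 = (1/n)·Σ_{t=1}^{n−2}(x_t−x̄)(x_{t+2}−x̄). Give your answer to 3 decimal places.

Mean x̄ = (23 + 23 + 17 + 22 + 8 + 27 + 1)/7 = 17.2857
Deviations: 5.7143, 5.7143, -0.2857, 4.7143, -9.2857, 9.7143, -16.2857
Σ_{t=1}^{5}(x_t−x̄)(x_{t+2}−x̄) = 224.9796
γ_2 = 224.9796 / 7 = 32.140

32.140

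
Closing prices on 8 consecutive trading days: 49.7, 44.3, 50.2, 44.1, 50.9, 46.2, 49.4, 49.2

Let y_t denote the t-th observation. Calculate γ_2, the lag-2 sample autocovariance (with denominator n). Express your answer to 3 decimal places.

Mean ȳ = (49.7 + 44.3 + 50.2 + 44.1 + 50.9 + 46.2 + 49.4 + 49.2)/8 = 48.0000
Σ_{t=1}^{6}(y_t−ȳ)(y_{t+2}−ȳ) = 33.4700
γ_2 = 33.4700 / 8 = 4.184

4.184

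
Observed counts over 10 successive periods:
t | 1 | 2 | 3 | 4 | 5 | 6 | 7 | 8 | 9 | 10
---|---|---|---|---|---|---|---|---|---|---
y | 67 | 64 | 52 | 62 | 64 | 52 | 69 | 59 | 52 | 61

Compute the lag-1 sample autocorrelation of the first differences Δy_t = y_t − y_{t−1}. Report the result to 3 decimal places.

-0.506

First differences Δy: -3, -12, 10, 2, -12, 17, -10, -7, 9
Mean of differences = -0.6667
Numerator Σ(Δy_t−Δȳ)(Δy_{t+1}−Δȳ) = -463.4444
Denominator Σ(Δy_t−Δȳ)² = 916.0000
r_1(Δy) = -463.4444 / 916.0000 = -0.506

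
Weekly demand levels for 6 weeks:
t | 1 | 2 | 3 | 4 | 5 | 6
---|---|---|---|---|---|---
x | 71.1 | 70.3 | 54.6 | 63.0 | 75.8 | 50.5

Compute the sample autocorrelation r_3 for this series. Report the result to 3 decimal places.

0.387

Mean x̄ = (71.1 + 70.3 + 54.6 + 63.0 + 75.8 + 50.5)/6 = 64.2167
Deviations from mean: 6.8833, 6.0833, -9.6167, -1.2167, 11.5833, -13.7167
Σ(x_t−x̄)(x_{t+3}−x̄) = (-8.3747) + (70.4653) + (131.9086) = 193.9992
Denominator Σ(x_t−x̄)² = 500.6683
r_3 = 193.9992 / 500.6683 = 0.387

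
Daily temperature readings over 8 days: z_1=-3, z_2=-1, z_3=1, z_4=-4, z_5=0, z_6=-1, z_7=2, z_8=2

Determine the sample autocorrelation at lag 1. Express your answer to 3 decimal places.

-0.051

Mean z̄ = (-3 − 1 + 1 − 4 + 0 − 1 + 2 + 2)/8 = -0.5000
Numerator Σ_{t=1}^{7}(z_t−z̄)(z_{t+1}−z̄) = -1.7500
Denominator Σ(z_t−z̄)² = 34.0000
r_1 = -1.7500 / 34.0000 = -0.051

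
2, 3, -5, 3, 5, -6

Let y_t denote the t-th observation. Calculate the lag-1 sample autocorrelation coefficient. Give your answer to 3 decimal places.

Mean ȳ = (2 + 3 − 5 + 3 + 5 − 6)/6 = 0.3333
Deviations from mean: 1.6667, 2.6667, -5.3333, 2.6667, 4.6667, -6.3333
Σ(y_t−ȳ)(y_{t+1}−ȳ) = (4.4444) + (-14.2222) + (-14.2222) + (12.4444) + (-29.5556) = -41.1111
Denominator Σ(y_t−ȳ)² = 107.3333
r_1 = -41.1111 / 107.3333 = -0.383

-0.383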